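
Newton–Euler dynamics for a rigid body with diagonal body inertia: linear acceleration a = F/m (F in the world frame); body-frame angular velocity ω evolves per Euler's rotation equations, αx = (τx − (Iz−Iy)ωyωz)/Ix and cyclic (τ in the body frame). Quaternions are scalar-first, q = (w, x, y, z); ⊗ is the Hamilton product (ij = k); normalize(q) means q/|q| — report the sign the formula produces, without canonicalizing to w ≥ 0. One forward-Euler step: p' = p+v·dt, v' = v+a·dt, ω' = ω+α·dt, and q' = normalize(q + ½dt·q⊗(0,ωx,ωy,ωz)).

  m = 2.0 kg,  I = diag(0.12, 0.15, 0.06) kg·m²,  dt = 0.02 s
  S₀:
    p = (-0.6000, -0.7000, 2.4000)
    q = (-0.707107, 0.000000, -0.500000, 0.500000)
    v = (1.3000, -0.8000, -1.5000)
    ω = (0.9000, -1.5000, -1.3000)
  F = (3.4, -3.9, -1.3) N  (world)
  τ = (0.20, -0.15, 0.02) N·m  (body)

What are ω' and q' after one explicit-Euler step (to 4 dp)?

ω' = (0.9626, -1.5106, -1.2798)
q' = (-0.7079, 0.0076, -0.4848, 0.5136)

(τ − ω×Iω)/I = (3.1292, -0.5320, 1.0083)
ω' = ω + α·dt = (0.9626, -1.5106, -1.2798)
q⊗(0,ω) = (-0.1000000, 0.7636037, 1.5106605, 1.3692391)
q' = normalize(q + ½dt·q⊗(0,ω)) = (-0.7079, 0.0076, -0.4848, 0.5136)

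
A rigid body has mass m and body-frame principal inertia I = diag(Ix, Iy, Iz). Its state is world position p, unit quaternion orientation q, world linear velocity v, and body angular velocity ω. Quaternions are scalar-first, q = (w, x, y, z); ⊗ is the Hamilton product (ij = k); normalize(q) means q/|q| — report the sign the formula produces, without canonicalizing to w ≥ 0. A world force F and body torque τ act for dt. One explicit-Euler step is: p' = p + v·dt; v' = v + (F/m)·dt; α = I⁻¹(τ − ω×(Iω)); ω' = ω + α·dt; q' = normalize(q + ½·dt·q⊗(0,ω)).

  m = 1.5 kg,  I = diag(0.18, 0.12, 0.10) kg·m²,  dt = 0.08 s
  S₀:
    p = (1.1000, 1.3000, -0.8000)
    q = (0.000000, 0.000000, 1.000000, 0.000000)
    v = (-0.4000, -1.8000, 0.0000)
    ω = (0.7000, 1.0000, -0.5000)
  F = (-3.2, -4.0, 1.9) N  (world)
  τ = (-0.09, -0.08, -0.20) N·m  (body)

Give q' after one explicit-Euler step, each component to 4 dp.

q⊗(0,ω) = (-1.0000000, -0.5000000, 0.0000000, -0.7000000)
q + ½dt·q⊗(0,ω), renormalized = (-0.0399, -0.0200, 0.9986, -0.0280)

q' = (-0.0399, -0.0200, 0.9986, -0.0280)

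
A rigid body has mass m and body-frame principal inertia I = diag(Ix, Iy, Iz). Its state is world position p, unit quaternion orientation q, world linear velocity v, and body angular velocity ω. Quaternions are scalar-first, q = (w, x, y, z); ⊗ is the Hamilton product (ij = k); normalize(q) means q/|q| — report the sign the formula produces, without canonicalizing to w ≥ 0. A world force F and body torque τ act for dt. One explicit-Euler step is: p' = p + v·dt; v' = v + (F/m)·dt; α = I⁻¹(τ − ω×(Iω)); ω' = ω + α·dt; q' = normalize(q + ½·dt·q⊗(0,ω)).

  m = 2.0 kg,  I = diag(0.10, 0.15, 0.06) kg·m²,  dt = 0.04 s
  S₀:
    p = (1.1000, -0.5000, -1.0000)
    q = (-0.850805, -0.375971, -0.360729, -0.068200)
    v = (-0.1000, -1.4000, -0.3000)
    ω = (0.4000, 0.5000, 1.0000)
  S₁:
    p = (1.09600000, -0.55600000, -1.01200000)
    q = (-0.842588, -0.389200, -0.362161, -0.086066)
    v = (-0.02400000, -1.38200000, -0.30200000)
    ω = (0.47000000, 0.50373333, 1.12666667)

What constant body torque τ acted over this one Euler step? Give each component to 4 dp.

τ = (0.1300, 0.0300, 0.2000)

Δω = ω₁−ω₀ = (0.07000000, 0.00373333, 0.12666667)
ω₀×(Iω₀) = (-0.0450, 0.0160, 0.0100)
applied torque τ = (0.1300, 0.0300, 0.2000)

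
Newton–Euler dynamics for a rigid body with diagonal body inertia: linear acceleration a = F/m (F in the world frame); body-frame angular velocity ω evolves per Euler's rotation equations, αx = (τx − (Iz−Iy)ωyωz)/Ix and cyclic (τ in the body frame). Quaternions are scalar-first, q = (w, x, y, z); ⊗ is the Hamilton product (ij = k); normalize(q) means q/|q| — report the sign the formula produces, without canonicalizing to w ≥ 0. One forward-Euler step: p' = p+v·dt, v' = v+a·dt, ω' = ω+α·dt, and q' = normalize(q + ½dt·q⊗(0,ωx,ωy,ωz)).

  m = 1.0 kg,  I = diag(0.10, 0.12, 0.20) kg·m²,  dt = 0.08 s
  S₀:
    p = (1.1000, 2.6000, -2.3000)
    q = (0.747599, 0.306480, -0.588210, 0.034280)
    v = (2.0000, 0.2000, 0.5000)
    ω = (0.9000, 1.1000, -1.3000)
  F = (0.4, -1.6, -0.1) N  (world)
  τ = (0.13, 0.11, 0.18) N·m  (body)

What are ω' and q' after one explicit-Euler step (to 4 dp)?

gyro term ω×Iω = (-0.1144, 0.1170, 0.0198)
(τ − ω×Iω)/I = (2.4440, -0.0583, 0.8010)
new body rate ω' = (1.0955, 1.0953, -1.2359)
2q̇ = q⊗(0,ω) = (0.4157630, 1.3998041, 1.2516349, -0.1053617)
q + ½dt·q⊗(0,ω), renormalized = (0.7620, 0.3614, -0.5366, 0.0300)

ω' = (1.0955, 1.0953, -1.2359)
q' = (0.7620, 0.3614, -0.5366, 0.0300)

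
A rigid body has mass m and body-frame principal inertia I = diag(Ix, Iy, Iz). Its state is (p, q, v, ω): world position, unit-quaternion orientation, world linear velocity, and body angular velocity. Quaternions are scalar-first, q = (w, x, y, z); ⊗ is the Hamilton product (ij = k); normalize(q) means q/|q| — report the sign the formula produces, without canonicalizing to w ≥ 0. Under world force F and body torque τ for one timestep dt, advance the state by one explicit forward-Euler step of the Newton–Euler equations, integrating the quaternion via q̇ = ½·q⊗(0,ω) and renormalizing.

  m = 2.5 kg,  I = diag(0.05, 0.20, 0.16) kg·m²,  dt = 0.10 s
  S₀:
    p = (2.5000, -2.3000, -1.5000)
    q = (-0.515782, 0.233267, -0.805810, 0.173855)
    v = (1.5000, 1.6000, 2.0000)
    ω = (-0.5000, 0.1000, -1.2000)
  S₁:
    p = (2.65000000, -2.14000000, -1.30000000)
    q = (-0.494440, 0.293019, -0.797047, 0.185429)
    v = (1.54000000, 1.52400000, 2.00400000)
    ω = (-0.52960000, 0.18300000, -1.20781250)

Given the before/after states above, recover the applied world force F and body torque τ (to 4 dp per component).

v₁ − v₀ = (0.04000000, -0.07600000, 0.00400000)
m·(v₁−v₀)/dt = (1.0000, -1.9000, 0.1000)
rate change Δω = (-0.02960000, 0.08300000, -0.00781250)
ω₀×(Iω₀) = (0.0048, -0.0660, -0.0075)
applied torque τ = (-0.0100, 0.1000, -0.0200)

F = (1.0000, -1.9000, 0.1000)
τ = (-0.0100, 0.1000, -0.0200)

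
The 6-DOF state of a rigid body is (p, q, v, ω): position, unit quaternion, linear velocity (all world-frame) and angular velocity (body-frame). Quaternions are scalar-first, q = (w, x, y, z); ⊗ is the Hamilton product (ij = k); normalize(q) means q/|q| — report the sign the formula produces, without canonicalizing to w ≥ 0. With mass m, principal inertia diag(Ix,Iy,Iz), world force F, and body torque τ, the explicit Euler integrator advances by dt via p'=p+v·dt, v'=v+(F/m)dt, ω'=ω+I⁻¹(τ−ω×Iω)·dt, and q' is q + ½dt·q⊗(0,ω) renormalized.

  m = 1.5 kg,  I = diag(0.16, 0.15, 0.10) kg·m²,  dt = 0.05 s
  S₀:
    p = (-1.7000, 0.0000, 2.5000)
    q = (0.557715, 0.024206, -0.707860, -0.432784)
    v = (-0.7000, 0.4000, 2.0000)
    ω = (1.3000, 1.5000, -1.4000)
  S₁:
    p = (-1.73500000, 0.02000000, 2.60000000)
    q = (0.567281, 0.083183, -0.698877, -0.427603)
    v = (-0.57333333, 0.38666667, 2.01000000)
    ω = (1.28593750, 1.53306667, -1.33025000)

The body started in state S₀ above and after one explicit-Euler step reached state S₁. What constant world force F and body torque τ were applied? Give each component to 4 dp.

v₁ − v₀ = (0.12666667, -0.01333333, 0.01000000)
m·(v₁−v₀)/dt = (3.8000, -0.4000, 0.3000)
rate change Δω = (-0.01406250, 0.03306667, 0.06975000)
ω₀×(Iω₀) = (0.1050, -0.1092, -0.0195)
I·α + gyro = (0.0600, -0.0100, 0.1200)

F = (3.8000, -0.4000, 0.3000)
τ = (0.0600, -0.0100, 0.1200)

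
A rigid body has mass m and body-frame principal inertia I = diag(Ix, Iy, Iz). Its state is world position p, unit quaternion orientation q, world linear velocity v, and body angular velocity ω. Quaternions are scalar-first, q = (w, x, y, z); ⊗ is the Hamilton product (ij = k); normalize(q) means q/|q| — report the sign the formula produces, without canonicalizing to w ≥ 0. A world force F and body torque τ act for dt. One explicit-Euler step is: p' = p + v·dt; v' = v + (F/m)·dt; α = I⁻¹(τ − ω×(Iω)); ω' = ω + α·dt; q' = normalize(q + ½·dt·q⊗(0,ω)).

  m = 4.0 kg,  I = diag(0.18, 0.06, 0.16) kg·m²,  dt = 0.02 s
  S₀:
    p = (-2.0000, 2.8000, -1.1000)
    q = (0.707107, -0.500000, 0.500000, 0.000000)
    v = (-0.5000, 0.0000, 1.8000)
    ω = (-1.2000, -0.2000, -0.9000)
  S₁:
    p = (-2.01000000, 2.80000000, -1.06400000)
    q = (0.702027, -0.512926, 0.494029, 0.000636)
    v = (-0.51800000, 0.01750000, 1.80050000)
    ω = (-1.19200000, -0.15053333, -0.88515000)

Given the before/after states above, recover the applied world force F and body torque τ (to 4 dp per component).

rate change Δω = (0.00800000, 0.04946667, 0.01485000)
gyro term ω₀×Iω₀ = (0.0180, 0.0216, -0.0288)
applied torque τ = (0.0900, 0.1700, 0.0900)
Δv = v₁−v₀ = (-0.01800000, 0.01750000, 0.00050000)
applied force F = (-3.6000, 3.5000, 0.1000)

F = (-3.6000, 3.5000, 0.1000)
τ = (0.0900, 0.1700, 0.0900)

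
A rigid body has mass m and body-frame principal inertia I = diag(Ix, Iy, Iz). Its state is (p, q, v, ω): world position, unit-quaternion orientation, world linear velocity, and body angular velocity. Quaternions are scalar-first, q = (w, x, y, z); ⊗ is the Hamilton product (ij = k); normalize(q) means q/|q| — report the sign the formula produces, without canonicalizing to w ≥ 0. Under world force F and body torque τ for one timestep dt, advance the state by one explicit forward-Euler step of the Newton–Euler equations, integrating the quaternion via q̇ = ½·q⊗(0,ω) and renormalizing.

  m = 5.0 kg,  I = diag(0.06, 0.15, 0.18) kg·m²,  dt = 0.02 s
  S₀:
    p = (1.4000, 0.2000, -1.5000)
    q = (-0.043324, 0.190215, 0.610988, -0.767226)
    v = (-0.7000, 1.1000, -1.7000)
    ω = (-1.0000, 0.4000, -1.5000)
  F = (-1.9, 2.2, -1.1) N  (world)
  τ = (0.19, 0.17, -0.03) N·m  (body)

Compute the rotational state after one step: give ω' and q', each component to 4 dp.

ω×(Iω) gyroscopic = (-0.0180, -0.1800, -0.0360)
α = I⁻¹(τ − ω×Iω) = (3.4667, 2.3333, 0.0333)
ω + α·dt = (-0.9307, 0.4467, -1.4993)
2q̇ = q⊗(0,ω) = (-1.2050192, -0.5662676, 1.0352189, 0.7520600)
updated quaternion q' = (-0.0554, 0.1845, 0.6212, -0.7596)

ω' = (-0.9307, 0.4467, -1.4993)
q' = (-0.0554, 0.1845, 0.6212, -0.7596)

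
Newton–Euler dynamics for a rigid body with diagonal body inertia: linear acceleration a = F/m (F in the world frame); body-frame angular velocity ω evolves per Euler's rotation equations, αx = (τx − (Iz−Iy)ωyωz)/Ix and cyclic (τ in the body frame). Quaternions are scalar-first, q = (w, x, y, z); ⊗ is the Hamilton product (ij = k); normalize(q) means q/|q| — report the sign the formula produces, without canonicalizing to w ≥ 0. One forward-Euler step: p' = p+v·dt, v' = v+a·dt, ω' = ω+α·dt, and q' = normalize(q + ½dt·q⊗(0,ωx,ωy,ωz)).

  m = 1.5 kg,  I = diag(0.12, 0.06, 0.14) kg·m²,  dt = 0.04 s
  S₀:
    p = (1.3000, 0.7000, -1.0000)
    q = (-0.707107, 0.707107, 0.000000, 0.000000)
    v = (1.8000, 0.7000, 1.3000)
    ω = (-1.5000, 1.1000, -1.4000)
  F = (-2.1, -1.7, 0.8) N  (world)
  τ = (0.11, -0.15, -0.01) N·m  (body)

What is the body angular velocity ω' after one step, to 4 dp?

(τ − ω×Iω)/I = (1.9433, -1.8000, -0.7786)
new body rate ω' = (-1.4223, 1.0280, -1.4311)

ω' = (-1.4223, 1.0280, -1.4311)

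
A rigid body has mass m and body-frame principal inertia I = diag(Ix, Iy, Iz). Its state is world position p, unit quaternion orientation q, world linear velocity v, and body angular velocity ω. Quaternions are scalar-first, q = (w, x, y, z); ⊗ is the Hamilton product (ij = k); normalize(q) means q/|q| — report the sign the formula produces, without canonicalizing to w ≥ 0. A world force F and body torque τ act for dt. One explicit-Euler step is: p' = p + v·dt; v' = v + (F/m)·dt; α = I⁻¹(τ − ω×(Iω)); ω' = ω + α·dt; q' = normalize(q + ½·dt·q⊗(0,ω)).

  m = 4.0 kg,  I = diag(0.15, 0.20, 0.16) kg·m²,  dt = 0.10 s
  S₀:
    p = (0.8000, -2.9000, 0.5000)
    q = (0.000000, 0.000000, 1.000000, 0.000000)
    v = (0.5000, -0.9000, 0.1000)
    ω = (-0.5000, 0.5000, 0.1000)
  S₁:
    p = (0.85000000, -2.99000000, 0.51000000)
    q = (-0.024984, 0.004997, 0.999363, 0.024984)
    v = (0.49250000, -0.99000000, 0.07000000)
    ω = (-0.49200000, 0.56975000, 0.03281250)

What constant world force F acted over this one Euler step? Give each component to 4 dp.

velocity change Δv = (-0.00750000, -0.09000000, -0.03000000)
m·(v₁−v₀)/dt = (-0.3000, -3.6000, -1.2000)

F = (-0.3000, -3.6000, -1.2000)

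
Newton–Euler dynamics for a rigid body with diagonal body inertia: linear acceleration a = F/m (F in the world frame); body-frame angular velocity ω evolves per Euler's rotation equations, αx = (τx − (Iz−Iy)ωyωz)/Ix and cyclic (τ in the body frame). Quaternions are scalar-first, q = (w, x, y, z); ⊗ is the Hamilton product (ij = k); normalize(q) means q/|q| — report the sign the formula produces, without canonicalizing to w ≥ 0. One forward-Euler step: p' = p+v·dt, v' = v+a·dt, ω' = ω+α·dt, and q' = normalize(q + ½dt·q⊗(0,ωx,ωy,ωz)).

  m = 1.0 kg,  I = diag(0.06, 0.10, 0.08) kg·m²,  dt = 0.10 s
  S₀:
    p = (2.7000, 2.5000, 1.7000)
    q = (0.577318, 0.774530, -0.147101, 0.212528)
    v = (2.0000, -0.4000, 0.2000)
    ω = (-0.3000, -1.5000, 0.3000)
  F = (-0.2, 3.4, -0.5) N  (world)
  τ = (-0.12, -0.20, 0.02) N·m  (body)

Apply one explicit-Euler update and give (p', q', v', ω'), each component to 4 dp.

angular accel α = (-2.1500, -2.0180, 0.0250)
ω' = ω + α·dt = (-0.5150, -1.7018, 0.3025)
2q̇ = q⊗(0,ω) = (-0.0520509, 0.1014663, -1.1620944, -1.0327299)
q' = normalize(q + ½dt·q⊗(0,ω)) = (0.5730, 0.7772, -0.2046, 0.1604)
a = (-0.2000, 3.4000, -0.5000)
new position p' = (2.9000, 2.4600, 1.7200)
v' = v + a·dt = (1.9800, -0.0600, 0.1500)

p' = (2.9000, 2.4600, 1.7200)
q' = (0.5730, 0.7772, -0.2046, 0.1604)
v' = (1.9800, -0.0600, 0.1500)
ω' = (-0.5150, -1.7018, 0.3025)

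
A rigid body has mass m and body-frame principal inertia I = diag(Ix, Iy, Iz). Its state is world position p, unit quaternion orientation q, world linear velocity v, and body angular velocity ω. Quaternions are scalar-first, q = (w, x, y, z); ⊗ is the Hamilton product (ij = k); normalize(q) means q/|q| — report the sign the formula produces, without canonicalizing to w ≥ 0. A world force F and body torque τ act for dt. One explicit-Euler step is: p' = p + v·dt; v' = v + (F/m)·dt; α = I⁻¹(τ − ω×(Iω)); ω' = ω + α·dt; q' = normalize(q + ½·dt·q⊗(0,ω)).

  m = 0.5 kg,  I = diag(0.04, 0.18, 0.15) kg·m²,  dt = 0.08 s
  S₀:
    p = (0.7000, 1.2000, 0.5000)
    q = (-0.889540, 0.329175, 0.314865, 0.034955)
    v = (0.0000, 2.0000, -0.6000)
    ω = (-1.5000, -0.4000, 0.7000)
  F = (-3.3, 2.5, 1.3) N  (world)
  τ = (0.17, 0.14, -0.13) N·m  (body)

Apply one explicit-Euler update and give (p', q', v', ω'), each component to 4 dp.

a = (-6.6000, 5.0000, 2.6000)
new position p' = (0.7000, 1.3600, 0.4520)
v' = v + a·dt = (-0.5280, 2.4000, -0.3920)
gyro term ω×Iω = (0.0084, 0.1155, 0.0840)
angular accel α = (4.0400, 0.1361, -1.4267)
ω' = ω + α·dt = (-1.1768, -0.3891, 0.5859)
q⊗(0,ω) = (0.5952400, 1.5686975, 0.0729610, -0.2820505)
updated quaternion q' = (-0.8637, 0.3910, 0.3170, 0.0236)

p' = (0.7000, 1.3600, 0.4520)
q' = (-0.8637, 0.3910, 0.3170, 0.0236)
v' = (-0.5280, 2.4000, -0.3920)
ω' = (-1.1768, -0.3891, 0.5859)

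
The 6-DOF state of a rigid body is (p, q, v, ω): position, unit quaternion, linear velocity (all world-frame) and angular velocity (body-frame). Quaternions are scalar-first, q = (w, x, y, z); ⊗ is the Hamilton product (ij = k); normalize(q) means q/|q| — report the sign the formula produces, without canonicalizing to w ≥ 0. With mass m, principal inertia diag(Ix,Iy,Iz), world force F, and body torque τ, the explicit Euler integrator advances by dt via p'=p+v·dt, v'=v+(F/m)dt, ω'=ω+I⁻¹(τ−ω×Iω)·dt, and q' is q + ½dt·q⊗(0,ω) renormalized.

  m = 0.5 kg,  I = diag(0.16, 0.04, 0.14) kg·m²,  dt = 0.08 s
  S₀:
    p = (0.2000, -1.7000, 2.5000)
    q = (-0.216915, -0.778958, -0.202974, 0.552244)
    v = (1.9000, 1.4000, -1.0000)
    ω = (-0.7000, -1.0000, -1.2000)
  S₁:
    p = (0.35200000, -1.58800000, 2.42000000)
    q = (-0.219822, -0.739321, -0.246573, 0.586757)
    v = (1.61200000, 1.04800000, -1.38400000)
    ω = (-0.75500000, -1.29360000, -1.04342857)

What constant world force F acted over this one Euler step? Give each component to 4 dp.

Δv = v₁−v₀ = (-0.28800000, -0.35200000, -0.38400000)
applied force F = (-1.8000, -2.2000, -2.4000)

F = (-1.8000, -2.2000, -2.4000)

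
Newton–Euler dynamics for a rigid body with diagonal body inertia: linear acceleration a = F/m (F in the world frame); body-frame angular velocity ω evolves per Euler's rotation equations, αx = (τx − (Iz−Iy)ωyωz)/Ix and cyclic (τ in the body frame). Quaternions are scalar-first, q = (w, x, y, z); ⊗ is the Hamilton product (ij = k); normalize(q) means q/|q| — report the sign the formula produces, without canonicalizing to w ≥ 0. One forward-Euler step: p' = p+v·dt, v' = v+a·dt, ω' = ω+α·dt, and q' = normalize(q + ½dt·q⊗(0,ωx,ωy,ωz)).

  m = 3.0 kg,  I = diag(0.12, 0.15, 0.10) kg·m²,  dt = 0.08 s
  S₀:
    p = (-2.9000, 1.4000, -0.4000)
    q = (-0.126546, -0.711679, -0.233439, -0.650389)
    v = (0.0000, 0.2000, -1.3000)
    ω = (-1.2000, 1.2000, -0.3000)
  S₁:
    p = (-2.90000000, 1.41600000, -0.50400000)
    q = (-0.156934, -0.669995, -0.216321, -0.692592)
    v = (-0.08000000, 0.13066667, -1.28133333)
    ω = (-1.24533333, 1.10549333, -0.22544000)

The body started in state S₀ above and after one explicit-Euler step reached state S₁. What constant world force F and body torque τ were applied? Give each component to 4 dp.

Δv = v₁−v₀ = (-0.08000000, -0.06933333, 0.01866667)
m·(v₁−v₀)/dt = (-3.0000, -2.6000, 0.7000)
rate change Δω = (-0.04533333, -0.09450667, 0.07456000)
I·α + gyro = (-0.0500, -0.1700, 0.0500)

F = (-3.0000, -2.6000, 0.7000)
τ = (-0.0500, -0.1700, 0.0500)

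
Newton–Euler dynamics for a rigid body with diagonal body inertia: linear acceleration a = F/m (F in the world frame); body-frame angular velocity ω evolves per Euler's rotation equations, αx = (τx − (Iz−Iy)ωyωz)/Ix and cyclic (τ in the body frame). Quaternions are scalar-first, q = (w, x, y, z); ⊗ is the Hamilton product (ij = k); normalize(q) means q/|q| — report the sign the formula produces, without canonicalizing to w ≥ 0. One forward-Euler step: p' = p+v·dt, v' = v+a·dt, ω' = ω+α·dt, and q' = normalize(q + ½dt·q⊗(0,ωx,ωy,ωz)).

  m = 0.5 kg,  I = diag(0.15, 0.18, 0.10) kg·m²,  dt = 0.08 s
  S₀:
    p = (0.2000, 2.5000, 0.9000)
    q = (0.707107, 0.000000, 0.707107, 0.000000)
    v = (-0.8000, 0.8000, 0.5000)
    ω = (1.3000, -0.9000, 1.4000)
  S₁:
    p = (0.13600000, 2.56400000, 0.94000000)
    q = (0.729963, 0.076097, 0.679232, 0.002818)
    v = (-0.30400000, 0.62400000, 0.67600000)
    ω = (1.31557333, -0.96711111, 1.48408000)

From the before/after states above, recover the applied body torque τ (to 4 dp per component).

Δω = ω₁−ω₀ = (0.01557333, -0.06711111, 0.08408000)
precession coupling = (0.1008, 0.0910, -0.0351)
applied torque τ = (0.1300, -0.0600, 0.0700)

τ = (0.1300, -0.0600, 0.0700)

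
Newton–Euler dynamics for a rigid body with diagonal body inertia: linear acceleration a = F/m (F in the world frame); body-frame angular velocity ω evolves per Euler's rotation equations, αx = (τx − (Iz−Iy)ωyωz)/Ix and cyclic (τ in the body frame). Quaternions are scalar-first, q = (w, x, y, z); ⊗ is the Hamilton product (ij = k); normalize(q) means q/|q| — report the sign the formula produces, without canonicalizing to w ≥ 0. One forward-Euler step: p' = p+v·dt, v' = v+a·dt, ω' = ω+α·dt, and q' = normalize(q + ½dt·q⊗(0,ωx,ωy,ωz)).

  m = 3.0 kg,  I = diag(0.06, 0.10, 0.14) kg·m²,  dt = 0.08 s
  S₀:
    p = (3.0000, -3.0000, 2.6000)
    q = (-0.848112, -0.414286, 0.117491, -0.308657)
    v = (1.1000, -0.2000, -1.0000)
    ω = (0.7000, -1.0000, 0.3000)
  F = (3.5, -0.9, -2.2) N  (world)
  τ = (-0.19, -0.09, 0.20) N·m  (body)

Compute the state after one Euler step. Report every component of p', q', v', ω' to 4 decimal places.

p' = (3.0880, -3.0160, 2.5200)
q' = (-0.8271, -0.4484, 0.1476, -0.3052)
v' = (1.1933, -0.2240, -1.0587)
ω' = (0.4627, -1.0586, 0.4303)

gyro term ω×Iω = (-0.0120, -0.0168, -0.0280)
angular accel α = (-2.9667, -0.7320, 1.6286)
ω' = ω + α·dt = (0.4627, -1.0586, 0.4303)
q⊗(0,ω) = (0.5000883, -0.8670881, 0.7563379, 0.0776087)
q' = normalize(q + ½dt·q⊗(0,ω)) = (-0.8271, -0.4484, 0.1476, -0.3052)
linear accel F/m = (1.1667, -0.3000, -0.7333)
new position p' = (3.0880, -3.0160, 2.5200)
v + (F/m)dt = (1.1933, -0.2240, -1.0587)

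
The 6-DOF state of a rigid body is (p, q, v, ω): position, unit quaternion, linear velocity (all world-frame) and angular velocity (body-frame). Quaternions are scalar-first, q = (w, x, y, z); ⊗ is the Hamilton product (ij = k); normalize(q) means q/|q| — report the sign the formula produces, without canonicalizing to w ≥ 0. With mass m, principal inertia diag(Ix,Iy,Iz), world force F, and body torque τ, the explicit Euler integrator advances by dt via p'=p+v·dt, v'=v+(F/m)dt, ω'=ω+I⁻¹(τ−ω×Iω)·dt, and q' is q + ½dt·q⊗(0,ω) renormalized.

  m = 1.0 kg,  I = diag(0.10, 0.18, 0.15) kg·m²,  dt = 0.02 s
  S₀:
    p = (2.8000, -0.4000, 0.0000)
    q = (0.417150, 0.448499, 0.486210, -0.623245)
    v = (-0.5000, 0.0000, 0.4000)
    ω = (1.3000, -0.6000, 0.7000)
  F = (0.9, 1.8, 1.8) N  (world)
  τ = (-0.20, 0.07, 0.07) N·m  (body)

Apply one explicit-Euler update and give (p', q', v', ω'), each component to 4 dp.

p' = (2.7900, -0.4000, 0.0080)
q' = (0.4185, 0.4535, 0.4724, -0.6293)
v' = (-0.4820, 0.0360, 0.4360)
ω' = (1.2575, -0.5872, 0.7177)

ω×(Iω) gyroscopic = (0.0126, -0.0455, -0.0624)
α = I⁻¹(τ − ω×Iω) = (-2.1260, 0.6417, 0.8827)
ω' = ω + α·dt = (1.2575, -0.5872, 0.7177)
q⊗(0,ω) = (0.1449488, 0.5086950, -1.3744578, -0.6091674)
updated quaternion q' = (0.4185, 0.4535, 0.4724, -0.6293)
a = (0.9000, 1.8000, 1.8000)
p + v·dt = (2.7900, -0.4000, 0.0080)
v' = v + a·dt = (-0.4820, 0.0360, 0.4360)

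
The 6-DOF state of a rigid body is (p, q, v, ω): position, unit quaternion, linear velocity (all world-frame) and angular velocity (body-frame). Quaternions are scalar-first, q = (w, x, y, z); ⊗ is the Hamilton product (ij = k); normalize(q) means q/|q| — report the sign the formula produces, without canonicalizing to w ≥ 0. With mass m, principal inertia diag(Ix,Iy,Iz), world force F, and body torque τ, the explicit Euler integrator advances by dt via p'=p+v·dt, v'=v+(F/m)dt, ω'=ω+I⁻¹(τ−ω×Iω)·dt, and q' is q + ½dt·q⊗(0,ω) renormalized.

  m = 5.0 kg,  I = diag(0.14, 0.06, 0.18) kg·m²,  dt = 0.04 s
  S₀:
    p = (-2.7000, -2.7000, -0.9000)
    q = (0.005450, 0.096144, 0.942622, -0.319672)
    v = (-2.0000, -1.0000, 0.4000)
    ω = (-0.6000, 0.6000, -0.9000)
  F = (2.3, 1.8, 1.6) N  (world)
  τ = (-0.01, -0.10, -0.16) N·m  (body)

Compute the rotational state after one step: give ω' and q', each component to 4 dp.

angular accel α = (0.3914, -1.3067, -1.0489)
ω' = ω + α·dt = (-0.5843, 0.5477, -0.9420)
q⊗(0,ω) = (-0.7955916, -0.6598266, 0.2816028, 0.6183546)
q + ½dt·q⊗(0,ω), renormalized = (-0.0105, 0.0829, 0.9480, -0.3072)

ω' = (-0.5843, 0.5477, -0.9420)
q' = (-0.0105, 0.0829, 0.9480, -0.3072)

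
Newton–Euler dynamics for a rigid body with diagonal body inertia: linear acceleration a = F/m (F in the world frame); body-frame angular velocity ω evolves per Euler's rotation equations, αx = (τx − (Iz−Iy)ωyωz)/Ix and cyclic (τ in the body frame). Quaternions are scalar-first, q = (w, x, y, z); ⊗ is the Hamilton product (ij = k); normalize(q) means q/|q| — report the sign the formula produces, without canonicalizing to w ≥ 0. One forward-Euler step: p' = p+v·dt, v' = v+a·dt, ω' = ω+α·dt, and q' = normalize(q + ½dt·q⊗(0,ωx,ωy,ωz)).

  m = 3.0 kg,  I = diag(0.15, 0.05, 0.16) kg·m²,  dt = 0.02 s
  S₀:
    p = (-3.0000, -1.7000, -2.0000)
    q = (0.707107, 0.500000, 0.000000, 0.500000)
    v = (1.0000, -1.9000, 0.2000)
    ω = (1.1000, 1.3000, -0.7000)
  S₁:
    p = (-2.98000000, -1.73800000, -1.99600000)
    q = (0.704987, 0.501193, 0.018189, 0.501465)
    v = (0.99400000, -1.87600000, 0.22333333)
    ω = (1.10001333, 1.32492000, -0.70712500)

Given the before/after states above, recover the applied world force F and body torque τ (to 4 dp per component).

F = (-0.9000, 3.6000, 3.5000)
τ = (-0.1000, 0.0700, -0.2000)

rate change Δω = (0.00001333, 0.02492000, -0.00712500)
τ = I·(Δω/dt) + ω₀×(Iω₀) = (-0.1000, 0.0700, -0.2000)
v₁ − v₀ = (-0.00600000, 0.02400000, 0.02333333)
applied force F = (-0.9000, 3.6000, 3.5000)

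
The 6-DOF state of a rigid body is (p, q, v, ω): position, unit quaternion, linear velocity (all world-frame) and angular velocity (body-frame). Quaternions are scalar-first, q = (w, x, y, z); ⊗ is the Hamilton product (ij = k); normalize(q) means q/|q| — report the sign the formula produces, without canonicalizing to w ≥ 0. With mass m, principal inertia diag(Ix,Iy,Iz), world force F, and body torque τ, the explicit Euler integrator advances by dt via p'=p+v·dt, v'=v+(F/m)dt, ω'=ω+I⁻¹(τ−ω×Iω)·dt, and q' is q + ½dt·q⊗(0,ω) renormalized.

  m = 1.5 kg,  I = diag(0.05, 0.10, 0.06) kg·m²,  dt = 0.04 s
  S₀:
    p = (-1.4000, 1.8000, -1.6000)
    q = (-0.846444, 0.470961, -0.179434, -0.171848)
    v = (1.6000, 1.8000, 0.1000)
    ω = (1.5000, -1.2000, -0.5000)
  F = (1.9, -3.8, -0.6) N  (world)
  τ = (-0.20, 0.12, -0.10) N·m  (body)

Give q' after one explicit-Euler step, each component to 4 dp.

Hamilton product q⊗(0,ω) = (-1.0076863, -1.3861666, 0.9934413, 0.1272198)
q + ½dt·q⊗(0,ω), renormalized = (-0.8659, 0.4429, -0.1594, -0.1692)

q' = (-0.8659, 0.4429, -0.1594, -0.1692)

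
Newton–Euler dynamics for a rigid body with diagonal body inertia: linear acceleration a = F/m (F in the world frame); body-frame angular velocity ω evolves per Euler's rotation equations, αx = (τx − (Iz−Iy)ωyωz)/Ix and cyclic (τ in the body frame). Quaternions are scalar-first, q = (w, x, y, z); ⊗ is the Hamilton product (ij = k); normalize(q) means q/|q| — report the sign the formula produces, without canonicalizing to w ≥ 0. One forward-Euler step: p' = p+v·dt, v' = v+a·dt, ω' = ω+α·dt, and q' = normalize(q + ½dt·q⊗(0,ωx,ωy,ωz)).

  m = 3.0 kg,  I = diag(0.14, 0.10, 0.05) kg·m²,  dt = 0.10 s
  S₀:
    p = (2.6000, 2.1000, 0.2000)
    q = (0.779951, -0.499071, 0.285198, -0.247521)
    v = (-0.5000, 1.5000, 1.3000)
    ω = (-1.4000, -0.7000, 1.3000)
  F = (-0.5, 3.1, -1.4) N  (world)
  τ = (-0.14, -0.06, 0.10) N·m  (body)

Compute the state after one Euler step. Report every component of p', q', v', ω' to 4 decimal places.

p' = (2.5500, 2.2500, 0.3300)
q' = (0.7671, -0.5410, 0.3061, -0.1586)
v' = (-0.5167, 1.6033, 1.2533)
ω' = (-1.5325, -0.5962, 1.5784)

linear accel F/m = (-0.1667, 1.0333, -0.4667)
p + v·dt = (2.5500, 2.2500, 0.3300)
new velocity v' = (-0.5167, 1.6033, 1.2533)
ω×(Iω) gyroscopic = (0.0455, -0.1638, -0.0392)
α = I⁻¹(τ − ω×Iω) = (-1.3250, 1.0380, 2.7840)
ω' = ω + α·dt = (-1.5325, -0.5962, 1.5784)
q⊗(0,ω) = (-0.1772835, -0.8944387, 0.4493560, 1.7625632)
q' = normalize(q + ½dt·q⊗(0,ω)) = (0.7671, -0.5410, 0.3061, -0.1586)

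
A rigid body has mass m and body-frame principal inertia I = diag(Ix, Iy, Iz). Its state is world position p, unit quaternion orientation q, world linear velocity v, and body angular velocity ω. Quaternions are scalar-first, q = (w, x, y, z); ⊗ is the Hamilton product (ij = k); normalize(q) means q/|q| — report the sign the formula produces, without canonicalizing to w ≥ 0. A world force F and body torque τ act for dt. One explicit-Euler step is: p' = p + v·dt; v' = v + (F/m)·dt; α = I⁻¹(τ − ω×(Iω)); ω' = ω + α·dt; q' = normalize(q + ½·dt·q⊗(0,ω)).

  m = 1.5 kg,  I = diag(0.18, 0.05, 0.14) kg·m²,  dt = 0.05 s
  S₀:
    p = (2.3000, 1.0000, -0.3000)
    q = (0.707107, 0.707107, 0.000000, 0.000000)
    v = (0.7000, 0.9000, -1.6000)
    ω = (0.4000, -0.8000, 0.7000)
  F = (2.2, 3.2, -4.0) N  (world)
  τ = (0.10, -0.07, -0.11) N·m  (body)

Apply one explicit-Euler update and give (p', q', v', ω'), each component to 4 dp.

p' = (2.3350, 1.0450, -0.3800)
q' = (0.6998, 0.7139, -0.0265, -0.0018)
v' = (0.7733, 1.0067, -1.7333)
ω' = (0.4418, -0.8812, 0.6459)

precession coupling ω×(Iω) = (-0.0504, 0.0112, 0.0416)
angular accel α = (0.8356, -1.6240, -1.0829)
ω' = ω + α·dt = (0.4418, -0.8812, 0.6459)
q⊗(0,ω) = (-0.2828428, 0.2828428, -1.0606605, -0.0707107)
q + ½dt·q⊗(0,ω), renormalized = (0.6998, 0.7139, -0.0265, -0.0018)
p + v·dt = (2.3350, 1.0450, -0.3800)
v' = v + a·dt = (0.7733, 1.0067, -1.7333)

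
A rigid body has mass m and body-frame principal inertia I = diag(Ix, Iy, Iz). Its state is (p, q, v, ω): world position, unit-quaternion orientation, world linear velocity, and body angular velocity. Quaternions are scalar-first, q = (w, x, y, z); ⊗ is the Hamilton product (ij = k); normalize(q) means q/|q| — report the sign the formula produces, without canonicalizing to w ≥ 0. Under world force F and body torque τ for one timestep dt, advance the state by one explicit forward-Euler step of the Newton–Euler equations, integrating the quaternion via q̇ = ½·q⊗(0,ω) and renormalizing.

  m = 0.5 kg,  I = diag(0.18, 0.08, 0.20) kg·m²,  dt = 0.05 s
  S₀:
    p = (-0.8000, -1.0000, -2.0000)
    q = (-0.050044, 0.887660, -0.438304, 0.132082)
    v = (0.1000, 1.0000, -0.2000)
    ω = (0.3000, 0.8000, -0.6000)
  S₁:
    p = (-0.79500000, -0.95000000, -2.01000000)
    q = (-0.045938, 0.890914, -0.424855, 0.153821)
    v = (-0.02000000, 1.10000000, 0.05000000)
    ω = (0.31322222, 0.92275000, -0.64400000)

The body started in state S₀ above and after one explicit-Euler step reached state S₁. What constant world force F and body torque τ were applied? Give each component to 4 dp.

F = (-1.2000, 1.0000, 2.5000)
τ = (-0.0100, 0.2000, -0.2000)

ω₁ − ω₀ = (0.01322222, 0.12275000, -0.04400000)
gyro term ω₀×Iω₀ = (-0.0576, 0.0036, -0.0240)
τ = I·(Δω/dt) + ω₀×(Iω₀) = (-0.0100, 0.2000, -0.2000)
v₁ − v₀ = (-0.12000000, 0.10000000, 0.25000000)
F = m·Δv/dt = (-1.2000, 1.0000, 2.5000)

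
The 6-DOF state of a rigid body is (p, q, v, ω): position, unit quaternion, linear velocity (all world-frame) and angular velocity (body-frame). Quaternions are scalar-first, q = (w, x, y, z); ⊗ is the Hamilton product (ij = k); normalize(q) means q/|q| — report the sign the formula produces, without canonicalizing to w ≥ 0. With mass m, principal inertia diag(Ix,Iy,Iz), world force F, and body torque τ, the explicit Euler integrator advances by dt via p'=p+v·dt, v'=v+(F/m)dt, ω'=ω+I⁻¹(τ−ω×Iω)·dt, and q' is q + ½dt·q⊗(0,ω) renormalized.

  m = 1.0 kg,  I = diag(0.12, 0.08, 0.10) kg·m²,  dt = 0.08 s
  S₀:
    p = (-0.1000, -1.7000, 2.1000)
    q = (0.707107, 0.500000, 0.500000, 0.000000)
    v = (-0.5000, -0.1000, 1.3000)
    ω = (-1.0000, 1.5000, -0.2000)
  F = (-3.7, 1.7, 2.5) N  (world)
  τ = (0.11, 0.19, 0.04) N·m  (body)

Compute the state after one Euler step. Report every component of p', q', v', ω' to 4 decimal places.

p' = (-0.1400, -1.7080, 2.2040)
q' = (0.6953, 0.4665, 0.5450, 0.0442)
v' = (-0.7960, 0.0360, 1.5000)
ω' = (-0.9227, 1.6860, -0.2160)

(τ − ω×Iω)/I = (0.9667, 2.3250, -0.2000)
new body rate ω' = (-0.9227, 1.6860, -0.2160)
Hamilton product q⊗(0,ω) = (-0.2500000, -0.8071070, 1.1606605, 1.1085786)
q + ½dt·q⊗(0,ω), renormalized = (0.6953, 0.4665, 0.5450, 0.0442)
a = (-3.7000, 1.7000, 2.5000)
p + v·dt = (-0.1400, -1.7080, 2.2040)
new velocity v' = (-0.7960, 0.0360, 1.5000)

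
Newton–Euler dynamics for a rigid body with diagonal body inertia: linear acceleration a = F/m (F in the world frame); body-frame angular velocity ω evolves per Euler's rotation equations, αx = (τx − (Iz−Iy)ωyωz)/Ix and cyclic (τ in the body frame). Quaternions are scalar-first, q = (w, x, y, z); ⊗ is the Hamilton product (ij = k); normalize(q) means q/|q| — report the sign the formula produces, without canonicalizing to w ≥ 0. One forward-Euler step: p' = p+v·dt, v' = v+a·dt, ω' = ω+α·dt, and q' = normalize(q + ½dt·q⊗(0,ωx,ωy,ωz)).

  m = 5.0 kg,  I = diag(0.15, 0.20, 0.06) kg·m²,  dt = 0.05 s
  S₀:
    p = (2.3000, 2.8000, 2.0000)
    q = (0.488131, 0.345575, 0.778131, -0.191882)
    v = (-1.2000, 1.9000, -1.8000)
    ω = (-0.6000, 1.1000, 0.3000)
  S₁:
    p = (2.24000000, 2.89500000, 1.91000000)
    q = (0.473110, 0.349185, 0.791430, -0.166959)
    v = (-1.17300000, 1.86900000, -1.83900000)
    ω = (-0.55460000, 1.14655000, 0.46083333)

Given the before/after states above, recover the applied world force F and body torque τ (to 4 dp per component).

F = (2.7000, -3.1000, -3.9000)
τ = (0.0900, 0.1700, 0.1600)

rate change Δω = (0.04540000, 0.04655000, 0.16083333)
τ = I·(Δω/dt) + ω₀×(Iω₀) = (0.0900, 0.1700, 0.1600)
v₁ − v₀ = (0.02700000, -0.03100000, -0.03900000)
m·(v₁−v₀)/dt = (2.7000, -3.1000, -3.9000)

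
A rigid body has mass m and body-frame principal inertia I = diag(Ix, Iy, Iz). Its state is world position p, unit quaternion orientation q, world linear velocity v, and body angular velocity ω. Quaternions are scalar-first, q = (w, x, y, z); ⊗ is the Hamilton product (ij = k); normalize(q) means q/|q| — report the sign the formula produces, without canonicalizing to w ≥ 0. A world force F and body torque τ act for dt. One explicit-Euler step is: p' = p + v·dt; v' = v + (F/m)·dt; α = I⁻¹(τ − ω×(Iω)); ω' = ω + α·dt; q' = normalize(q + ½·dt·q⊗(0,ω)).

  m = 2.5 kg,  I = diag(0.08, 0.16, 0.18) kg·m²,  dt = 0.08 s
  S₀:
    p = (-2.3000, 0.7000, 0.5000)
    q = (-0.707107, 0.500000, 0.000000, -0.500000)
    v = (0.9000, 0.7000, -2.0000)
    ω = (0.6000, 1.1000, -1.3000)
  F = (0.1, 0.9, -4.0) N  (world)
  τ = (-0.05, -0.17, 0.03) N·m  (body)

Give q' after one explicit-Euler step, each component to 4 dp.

q' = (-0.7432, 0.5037, -0.0171, -0.4401)

2q̇ = q⊗(0,ω) = (-0.9500000, 0.1257358, -0.4278177, 1.4692391)
updated quaternion q' = (-0.7432, 0.5037, -0.0171, -0.4401)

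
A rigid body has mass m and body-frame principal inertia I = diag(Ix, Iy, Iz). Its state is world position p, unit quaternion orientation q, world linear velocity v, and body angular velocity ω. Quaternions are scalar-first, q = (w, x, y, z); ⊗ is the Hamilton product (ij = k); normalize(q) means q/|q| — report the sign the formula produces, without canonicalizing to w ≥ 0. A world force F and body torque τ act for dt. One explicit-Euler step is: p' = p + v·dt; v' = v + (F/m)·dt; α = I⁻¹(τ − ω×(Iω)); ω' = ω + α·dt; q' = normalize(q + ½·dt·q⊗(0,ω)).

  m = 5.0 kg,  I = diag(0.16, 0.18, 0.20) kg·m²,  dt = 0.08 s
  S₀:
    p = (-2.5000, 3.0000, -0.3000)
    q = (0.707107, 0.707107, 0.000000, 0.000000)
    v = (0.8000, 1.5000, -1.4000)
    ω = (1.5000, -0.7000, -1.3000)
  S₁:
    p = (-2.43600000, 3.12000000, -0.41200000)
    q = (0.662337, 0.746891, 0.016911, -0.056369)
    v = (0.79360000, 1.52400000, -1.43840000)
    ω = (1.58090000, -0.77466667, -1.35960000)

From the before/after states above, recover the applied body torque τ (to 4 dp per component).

rate change Δω = (0.08090000, -0.07466667, -0.05960000)
gyro term ω₀×Iω₀ = (0.0182, 0.0780, -0.0210)
I·α + gyro = (0.1800, -0.0900, -0.1700)

τ = (0.1800, -0.0900, -0.1700)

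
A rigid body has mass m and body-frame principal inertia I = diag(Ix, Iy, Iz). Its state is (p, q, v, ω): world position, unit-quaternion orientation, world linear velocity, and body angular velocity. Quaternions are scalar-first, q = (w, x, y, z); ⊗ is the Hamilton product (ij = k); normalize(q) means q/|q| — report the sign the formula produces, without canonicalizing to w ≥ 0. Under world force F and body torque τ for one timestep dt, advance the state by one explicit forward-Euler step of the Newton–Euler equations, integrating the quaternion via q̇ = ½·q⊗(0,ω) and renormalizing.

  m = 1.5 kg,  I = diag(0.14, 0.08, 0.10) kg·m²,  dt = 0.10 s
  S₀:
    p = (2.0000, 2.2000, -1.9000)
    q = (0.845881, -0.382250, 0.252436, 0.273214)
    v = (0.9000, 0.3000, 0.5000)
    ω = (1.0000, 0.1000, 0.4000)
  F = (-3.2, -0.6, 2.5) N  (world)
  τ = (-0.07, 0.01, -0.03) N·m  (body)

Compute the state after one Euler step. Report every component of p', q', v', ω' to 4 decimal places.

a = F/m = (-2.1333, -0.4000, 1.6667)
new position p' = (2.0900, 2.2300, -1.8500)
new velocity v' = (0.6867, 0.2600, 0.6667)
gyro term ω×Iω = (0.0008, 0.0160, -0.0060)
angular accel α = (-0.5057, -0.0750, -0.2400)
ω + α·dt = (0.9494, 0.0925, 0.3760)
q⊗(0,ω) = (0.2477208, 0.9195340, 0.5107021, 0.0476914)
q + ½dt·q⊗(0,ω), renormalized = (0.8570, -0.3358, 0.2776, 0.2752)

p' = (2.0900, 2.2300, -1.8500)
q' = (0.8570, -0.3358, 0.2776, 0.2752)
v' = (0.6867, 0.2600, 0.6667)
ω' = (0.9494, 0.0925, 0.3760)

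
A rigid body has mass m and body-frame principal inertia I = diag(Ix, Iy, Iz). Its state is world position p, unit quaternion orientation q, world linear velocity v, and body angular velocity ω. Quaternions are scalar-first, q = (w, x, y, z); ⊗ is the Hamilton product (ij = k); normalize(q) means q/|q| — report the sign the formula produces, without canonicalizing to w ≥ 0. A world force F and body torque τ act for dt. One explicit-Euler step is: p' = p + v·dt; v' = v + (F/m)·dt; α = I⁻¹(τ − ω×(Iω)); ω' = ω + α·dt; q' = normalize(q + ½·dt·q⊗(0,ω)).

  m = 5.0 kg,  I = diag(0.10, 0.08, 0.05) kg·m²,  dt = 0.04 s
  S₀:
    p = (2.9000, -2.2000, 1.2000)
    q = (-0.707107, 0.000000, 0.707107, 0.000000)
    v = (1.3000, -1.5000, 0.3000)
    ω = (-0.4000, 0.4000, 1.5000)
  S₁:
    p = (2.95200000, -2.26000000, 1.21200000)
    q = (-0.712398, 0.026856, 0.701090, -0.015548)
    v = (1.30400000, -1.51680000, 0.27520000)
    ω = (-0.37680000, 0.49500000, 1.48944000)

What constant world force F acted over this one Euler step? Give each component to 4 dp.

F = (0.5000, -2.1000, -3.1000)

velocity change Δv = (0.00400000, -0.01680000, -0.02480000)
applied force F = (0.5000, -2.1000, -3.1000)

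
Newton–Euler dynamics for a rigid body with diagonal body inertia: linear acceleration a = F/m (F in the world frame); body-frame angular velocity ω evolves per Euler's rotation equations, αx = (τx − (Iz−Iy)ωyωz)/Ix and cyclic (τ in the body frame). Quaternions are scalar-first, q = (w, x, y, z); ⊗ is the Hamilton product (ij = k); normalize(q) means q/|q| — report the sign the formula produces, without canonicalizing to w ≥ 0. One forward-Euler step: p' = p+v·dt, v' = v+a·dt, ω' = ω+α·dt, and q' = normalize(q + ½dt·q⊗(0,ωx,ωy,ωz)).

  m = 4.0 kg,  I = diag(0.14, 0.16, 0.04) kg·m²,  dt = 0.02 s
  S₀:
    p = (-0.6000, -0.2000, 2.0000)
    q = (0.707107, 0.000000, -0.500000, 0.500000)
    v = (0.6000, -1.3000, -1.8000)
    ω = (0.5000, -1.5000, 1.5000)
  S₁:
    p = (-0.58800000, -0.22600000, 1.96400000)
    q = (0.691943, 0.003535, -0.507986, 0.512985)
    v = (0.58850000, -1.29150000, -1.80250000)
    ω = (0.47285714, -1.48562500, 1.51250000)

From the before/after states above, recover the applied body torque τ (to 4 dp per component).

rate change Δω = (-0.02714286, 0.01437500, 0.01250000)
precession coupling = (0.2700, 0.0750, -0.0150)
I·α + gyro = (0.0800, 0.1900, 0.0100)

τ = (0.0800, 0.1900, 0.0100)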